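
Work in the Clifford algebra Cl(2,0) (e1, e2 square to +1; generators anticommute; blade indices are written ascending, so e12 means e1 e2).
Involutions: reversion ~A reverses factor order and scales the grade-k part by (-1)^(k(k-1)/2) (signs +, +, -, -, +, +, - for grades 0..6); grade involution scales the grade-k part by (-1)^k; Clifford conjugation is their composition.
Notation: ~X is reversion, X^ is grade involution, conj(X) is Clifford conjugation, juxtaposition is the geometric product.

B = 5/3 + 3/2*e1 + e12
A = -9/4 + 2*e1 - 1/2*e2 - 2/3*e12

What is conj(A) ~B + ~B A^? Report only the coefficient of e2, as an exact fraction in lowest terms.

first term: -73/12 - 149/24*e1 + 11/6*e2 + 47/18*e12
second term: -89/12 - 173/24*e1 - 13/6*e2 + 17/9*e12
Answer: -1/3


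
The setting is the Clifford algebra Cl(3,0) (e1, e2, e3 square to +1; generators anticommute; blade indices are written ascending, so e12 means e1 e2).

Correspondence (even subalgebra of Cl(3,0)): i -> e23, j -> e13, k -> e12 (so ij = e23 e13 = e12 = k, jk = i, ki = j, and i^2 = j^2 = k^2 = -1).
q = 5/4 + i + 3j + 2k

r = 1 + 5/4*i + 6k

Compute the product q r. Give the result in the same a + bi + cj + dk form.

In blades: q = 5/4 + 2*e12 + 3*e13 + e23, r = 1 + 6*e12 + 5/4*e23.
Distribute q over r term by term (generator squares from the signature, products reordered to ascending indices): (5/4)*r = 5/4 + 15/2*e12 + 25/16*e23; (2*e12)*r = -12 + 2*e12 + 5/2*e13; (3*e13)*r = -15/4*e12 + 3*e13 + 18*e23; (e23)*r = -5/4 - 6*e13 + e23.
Sum: -12 + 23/4*e12 - 1/2*e13 + 329/16*e23; translating back through the correspondence:
Answer: -12 + 329/16*i - 1/2*j + 23/4*k


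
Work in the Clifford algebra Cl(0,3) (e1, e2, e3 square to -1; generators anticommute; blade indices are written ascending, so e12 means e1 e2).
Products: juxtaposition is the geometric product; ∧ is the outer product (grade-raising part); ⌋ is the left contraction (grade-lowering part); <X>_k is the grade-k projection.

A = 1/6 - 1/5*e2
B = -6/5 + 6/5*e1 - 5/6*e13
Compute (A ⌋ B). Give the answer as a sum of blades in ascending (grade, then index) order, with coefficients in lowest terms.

step 1: -1/5 + 1/5*e1 - 5/36*e13
Answer: -1/5 + 1/5*e1 - 5/36*e13


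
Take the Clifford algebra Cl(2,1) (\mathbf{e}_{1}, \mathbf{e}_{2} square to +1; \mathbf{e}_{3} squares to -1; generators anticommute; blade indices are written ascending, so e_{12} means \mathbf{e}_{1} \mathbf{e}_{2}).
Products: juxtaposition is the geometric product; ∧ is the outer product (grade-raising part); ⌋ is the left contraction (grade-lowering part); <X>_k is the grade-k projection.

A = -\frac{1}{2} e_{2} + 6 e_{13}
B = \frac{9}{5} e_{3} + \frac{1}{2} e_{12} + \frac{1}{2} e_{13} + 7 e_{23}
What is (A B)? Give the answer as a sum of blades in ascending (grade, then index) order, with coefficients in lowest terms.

step 1: 3 - \frac{211}{20} e_{1} - \frac{7}{2} e_{3} + 42 e_{12} + \frac{21}{10} e_{23} + \frac{1}{4} e_{123}
Answer: 3 - \frac{211}{20} e_{1} - \frac{7}{2} e_{3} + 42 e_{12} + \frac{21}{10} e_{23} + \frac{1}{4} e_{123}


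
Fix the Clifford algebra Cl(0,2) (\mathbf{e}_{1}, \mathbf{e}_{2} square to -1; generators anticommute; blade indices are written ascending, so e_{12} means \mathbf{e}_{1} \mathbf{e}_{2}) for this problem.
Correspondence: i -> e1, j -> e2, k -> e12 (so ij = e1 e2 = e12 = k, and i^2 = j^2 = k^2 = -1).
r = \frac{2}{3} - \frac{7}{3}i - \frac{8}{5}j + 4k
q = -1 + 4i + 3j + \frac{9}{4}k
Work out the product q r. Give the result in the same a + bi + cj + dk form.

In blades: q = -1 + 4 e_{1} + 3 e_{2} + \frac{9}{4} e_{12}, r = \frac{2}{3} - \frac{7}{3} e_{1} - \frac{8}{5} e_{2} + 4 e_{12}.
Distribute q over r term by term (generator squares from the signature, products reordered to ascending indices): (-1)*r = -\frac{2}{3} + \frac{7}{3} e_{1} + \frac{8}{5} e_{2} - 4 e_{12}; (4 e_{1})*r = \frac{28}{3} + \frac{8}{3} e_{1} - 16 e_{2} - \frac{32}{5} e_{12}; (3 e_{2})*r = \frac{24}{5} + 12 e_{1} + 2 e_{2} + 7 e_{12}; (\frac{9}{4} e_{12})*r = -9 + \frac{18}{5} e_{1} - \frac{21}{4} e_{2} + \frac{3}{2} e_{12}.
Sum: \frac{67}{15} + \frac{103}{5} e_{1} - \frac{353}{20} e_{2} - \frac{19}{10} e_{12}; translating back through the correspondence:
Answer: \frac{67}{15} + \frac{103}{5}i - \frac{353}{20}j - \frac{19}{10}k


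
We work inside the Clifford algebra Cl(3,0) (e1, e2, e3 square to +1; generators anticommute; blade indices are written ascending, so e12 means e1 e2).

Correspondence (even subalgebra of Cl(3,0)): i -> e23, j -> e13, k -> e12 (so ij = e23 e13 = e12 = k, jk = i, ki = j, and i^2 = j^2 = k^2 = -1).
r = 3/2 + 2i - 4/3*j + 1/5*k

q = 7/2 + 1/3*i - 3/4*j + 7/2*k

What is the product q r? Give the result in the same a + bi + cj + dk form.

In blades: q = 7/2 + 7/2*e12 - 3/4*e13 + 1/3*e23, r = 3/2 + 1/5*e12 - 4/3*e13 + 2*e23.
Distribute q over r term by term (generator squares from the signature, products reordered to ascending indices): (7/2)*r = 21/4 + 7/10*e12 - 14/3*e13 + 7*e23; (7/2*e12)*r = -7/10 + 21/4*e12 + 7*e13 + 14/3*e23; (-3/4*e13)*r = -1 + 3/2*e12 - 9/8*e13 - 3/20*e23; (1/3*e23)*r = -2/3 - 4/9*e12 - 1/15*e13 + 1/2*e23.
Sum: 173/60 + 1261/180*e12 + 137/120*e13 + 721/60*e23; translating back through the correspondence:
Answer: 173/60 + 721/60*i + 137/120*j + 1261/180*k


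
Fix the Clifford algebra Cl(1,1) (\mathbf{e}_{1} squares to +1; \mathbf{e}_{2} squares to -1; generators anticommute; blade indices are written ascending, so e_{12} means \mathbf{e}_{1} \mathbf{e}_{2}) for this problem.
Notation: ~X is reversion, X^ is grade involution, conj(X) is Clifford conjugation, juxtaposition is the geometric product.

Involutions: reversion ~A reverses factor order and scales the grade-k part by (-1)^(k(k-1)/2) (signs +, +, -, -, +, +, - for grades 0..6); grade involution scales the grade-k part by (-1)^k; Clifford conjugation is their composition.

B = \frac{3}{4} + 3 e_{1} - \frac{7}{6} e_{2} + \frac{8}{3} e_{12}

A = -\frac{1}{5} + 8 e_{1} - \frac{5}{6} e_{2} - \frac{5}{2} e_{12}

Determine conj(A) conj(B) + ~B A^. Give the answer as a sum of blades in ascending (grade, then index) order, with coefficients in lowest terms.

first term: \frac{1459}{90} - \frac{1897}{180} e_{1} + \frac{1169}{40} e_{2} - \frac{177}{40} e_{12}
second term: -\frac{743}{45} - \frac{263}{180} e_{1} - \frac{1119}{40} e_{2} - \frac{327}{40} e_{12}
Answer: -\frac{3}{10} - 12 e_{1} + \frac{5}{4} e_{2} - \frac{63}{5} e_{12}


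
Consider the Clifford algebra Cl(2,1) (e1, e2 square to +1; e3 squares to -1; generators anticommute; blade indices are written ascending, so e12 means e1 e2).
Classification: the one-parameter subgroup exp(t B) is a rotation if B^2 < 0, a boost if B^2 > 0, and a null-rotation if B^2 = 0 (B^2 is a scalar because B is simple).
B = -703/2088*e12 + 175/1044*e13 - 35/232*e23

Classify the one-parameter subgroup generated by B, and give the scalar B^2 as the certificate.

B^2 term by term: the squares give (-703/2088)^2*(e12)^2 + (175/1044)^2*(e13)^2 + (-35/232)^2*(e23)^2 = 494209/4359744*(-1) + 30625/1089936*(+1) + 1225/53824*(+1) = -1/16 (each basis 2-blade squares to minus the product of its generators' squares); cross terms between blades sharing an index anticommute and cancel. So B^2 = -1/16.
Answer: rotation, certificate B^2 = -1/16. Certificate logic: -1/16 is a conjugation-invariant scalar, so its sign fixes rotation versus boost versus null-rotation outright.


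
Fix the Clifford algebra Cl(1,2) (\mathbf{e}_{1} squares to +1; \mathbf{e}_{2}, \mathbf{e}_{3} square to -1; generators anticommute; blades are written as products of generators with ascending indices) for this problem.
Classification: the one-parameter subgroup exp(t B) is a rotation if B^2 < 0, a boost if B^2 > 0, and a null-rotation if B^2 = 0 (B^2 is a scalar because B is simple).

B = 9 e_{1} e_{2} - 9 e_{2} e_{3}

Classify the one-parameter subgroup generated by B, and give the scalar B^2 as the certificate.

B^2 term by term: the squares give (9)^2*(e_{1} e_{2})^2 + (-9)^2*(e_{2} e_{3})^2 = 81*(+1) + 81*(-1) = 0 (each basis 2-blade squares to minus the product of its generators' squares); cross terms between blades sharing an index anticommute and cancel. So B^2 = 0.
Answer: null-rotation, certificate B^2 = 0. No conjugation can change B^2 = 0; the sign gives the class.


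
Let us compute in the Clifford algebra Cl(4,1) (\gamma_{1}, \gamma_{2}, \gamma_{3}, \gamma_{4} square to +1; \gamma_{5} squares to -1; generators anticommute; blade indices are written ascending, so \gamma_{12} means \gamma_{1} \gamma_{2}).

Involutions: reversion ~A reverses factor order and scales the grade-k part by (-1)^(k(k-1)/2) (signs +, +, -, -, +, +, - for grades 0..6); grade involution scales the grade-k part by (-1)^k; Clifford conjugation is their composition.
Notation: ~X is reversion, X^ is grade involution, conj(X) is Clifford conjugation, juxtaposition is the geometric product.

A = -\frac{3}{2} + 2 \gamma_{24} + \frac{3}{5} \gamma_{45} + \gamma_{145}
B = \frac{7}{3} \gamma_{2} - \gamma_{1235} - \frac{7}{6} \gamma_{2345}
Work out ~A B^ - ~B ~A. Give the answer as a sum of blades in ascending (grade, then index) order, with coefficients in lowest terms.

first term: \frac{7}{2} \gamma_{2} - \frac{14}{3} \gamma_{4} + \frac{7}{10} \gamma_{23} + \frac{7}{3} \gamma_{35} + \frac{7}{6} \gamma_{123} - \gamma_{234} + \frac{7}{5} \gamma_{245} - \frac{3}{5} \gamma_{1234} + \frac{3}{2} \gamma_{1235} + \frac{7}{3} \gamma_{1245} + 2 \gamma_{1345} + \frac{7}{4} \gamma_{2345}
second term: -\frac{7}{2} \gamma_{2} - \frac{14}{3} \gamma_{4} + \frac{7}{10} \gamma_{23} + \frac{7}{3} \gamma_{35} + \frac{7}{6} \gamma_{123} - \gamma_{234} - \frac{7}{5} \gamma_{245} + \frac{3}{5} \gamma_{1234} + \frac{3}{2} \gamma_{1235} + \frac{7}{3} \gamma_{1245} - 2 \gamma_{1345} + \frac{7}{4} \gamma_{2345}
Answer: 7 \gamma_{2} + \frac{14}{5} \gamma_{245} - \frac{6}{5} \gamma_{1234} + 4 \gamma_{1345}


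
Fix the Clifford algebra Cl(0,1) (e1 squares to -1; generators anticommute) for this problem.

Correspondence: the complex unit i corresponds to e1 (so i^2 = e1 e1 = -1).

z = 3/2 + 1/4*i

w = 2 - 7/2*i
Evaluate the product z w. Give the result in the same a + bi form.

In blades: z = 3/2 + 1/4*e1, w = 2 - 7/2*e1.
Distribute z over w term by term (generator squares from the signature, products reordered to ascending indices): (3/2)*w = 3 - 21/4*e1; (1/4*e1)*w = 7/8 + 1/2*e1.
Sum: 31/8 - 19/4*e1; translating back through the correspondence:
Answer: 31/8 - 19/4*i


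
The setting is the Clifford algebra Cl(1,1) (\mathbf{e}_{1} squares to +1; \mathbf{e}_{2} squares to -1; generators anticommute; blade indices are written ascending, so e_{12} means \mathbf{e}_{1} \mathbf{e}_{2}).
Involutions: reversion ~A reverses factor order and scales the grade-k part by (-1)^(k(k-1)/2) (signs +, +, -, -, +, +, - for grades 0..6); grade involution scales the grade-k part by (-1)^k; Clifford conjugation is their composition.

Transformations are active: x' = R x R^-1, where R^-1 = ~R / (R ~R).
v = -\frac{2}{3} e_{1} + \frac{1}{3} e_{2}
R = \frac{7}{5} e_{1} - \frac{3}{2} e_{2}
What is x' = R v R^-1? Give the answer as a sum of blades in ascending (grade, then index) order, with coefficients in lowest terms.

~R = \frac{7}{5} e_{1} - \frac{3}{2} e_{2}, and R ~R = -\frac{29}{100}, so R^-1 = ~R / (-\frac{29}{100}).
R v = -\frac{13}{30} - \frac{8}{15} e_{12}
Answer: \frac{422}{87} e_{1} - \frac{419}{87} e_{2}


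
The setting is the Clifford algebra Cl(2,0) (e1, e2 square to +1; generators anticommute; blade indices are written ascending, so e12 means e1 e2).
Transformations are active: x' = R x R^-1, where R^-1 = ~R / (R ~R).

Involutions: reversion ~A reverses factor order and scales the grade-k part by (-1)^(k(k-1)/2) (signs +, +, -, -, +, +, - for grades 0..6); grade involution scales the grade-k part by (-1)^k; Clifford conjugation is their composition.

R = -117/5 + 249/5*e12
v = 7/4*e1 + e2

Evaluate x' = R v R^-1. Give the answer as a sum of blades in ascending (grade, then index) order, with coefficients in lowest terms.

~R = -117/5 - 249/5*e12, and R ~R = 15138/5, so R^-1 = ~R / (15138/5).
R v = 177/20*e1 - 2211/20*e2
Answer: -7934/4205*e1 + 11923/16820*e2


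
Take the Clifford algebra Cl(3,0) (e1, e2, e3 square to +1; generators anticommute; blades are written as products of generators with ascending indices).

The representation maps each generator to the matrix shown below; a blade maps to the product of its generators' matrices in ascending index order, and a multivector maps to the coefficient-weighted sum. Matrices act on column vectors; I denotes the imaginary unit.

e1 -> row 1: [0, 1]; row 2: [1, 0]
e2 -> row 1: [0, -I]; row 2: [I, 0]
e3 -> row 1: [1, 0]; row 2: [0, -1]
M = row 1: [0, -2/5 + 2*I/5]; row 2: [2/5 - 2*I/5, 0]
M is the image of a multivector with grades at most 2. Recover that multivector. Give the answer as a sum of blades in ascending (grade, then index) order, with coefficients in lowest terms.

Method: 1, rho(e1), rho(e2), rho(e3) form a trace-orthogonal basis of the 2x2 complex matrices (tr(X Y) = 2 if X = Y, else 0), so M = m0*1 + m1*rho(e1) + m2*rho(e2) + m3*rho(e3) with m0 = tr(M)/2 = 0, m1 = tr(M rho(e1))/2 = 0, m2 = tr(M rho(e2))/2 = -2/5 - 2*I/5, m3 = tr(M rho(e3))/2 = 0.
Multiplying table entries, the bivector images are rho(e1 e2) = I*rho(e3), rho(e1 e3) = -I*rho(e2), rho(e2 e3) = I*rho(e1); with real blade coefficients the real parts of m0..m3 are the coefficients of 1, e1, e2, e3 and the imaginary parts give the bivectors (e2 e3: Im m1, e1 e3: -Im m2, e1 e2: Im m3).
Answer: -2/5*e2 + 2/5*e1 e3


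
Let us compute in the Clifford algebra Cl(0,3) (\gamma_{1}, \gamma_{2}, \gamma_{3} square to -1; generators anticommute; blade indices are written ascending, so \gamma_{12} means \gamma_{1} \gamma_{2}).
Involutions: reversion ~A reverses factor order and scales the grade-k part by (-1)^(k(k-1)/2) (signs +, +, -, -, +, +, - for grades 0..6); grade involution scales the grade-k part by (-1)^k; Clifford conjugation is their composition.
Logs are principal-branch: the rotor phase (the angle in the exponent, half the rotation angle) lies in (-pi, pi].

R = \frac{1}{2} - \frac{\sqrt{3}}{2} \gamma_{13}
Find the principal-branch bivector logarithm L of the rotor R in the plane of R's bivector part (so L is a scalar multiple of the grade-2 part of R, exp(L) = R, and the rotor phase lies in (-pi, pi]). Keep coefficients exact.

The scalar part of R is \frac{1}{2}, and that scalar determines the rotor phase on the principal branch; recovering the unit plane as bivector-part over sine of the phase gives L = phase * plane.
Concretely: cos(phase) = \frac{1}{2} gives phase = ±\frac{\pi}{3}, and since phase/sin(phase) is even the sign is immaterial: L = (phase/sin(phase)) * <R>_2 = (\frac{2 \sqrt{3} \pi}{9}) * <R>_2.
Answer: - \frac{\pi}{3} \gamma_{13}


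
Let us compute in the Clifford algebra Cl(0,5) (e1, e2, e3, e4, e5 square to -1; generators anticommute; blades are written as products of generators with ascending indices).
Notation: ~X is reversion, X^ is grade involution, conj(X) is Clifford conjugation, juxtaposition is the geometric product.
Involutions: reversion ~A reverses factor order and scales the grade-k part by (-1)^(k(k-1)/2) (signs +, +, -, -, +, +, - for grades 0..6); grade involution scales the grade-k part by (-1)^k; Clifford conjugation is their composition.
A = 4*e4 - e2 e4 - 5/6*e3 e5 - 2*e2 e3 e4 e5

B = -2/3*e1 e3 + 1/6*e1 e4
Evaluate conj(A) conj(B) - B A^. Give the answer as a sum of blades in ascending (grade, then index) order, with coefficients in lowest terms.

first term: 2/3*e1 + 1/6*e1 e2 + 5/9*e1 e5 - 8/3*e1 e3 e4 - 2/3*e1 e2 e3 e4 + 1/3*e1 e2 e3 e5 + 4/3*e1 e2 e4 e5 + 5/36*e1 e3 e4 e5
second term: 2/3*e1 - 1/6*e1 e2 - 5/9*e1 e5 + 8/3*e1 e3 e4 - 2/3*e1 e2 e3 e4 + 1/3*e1 e2 e3 e5 + 4/3*e1 e2 e4 e5 + 5/36*e1 e3 e4 e5
Answer: 1/3*e1 e2 + 10/9*e1 e5 - 16/3*e1 e3 e4


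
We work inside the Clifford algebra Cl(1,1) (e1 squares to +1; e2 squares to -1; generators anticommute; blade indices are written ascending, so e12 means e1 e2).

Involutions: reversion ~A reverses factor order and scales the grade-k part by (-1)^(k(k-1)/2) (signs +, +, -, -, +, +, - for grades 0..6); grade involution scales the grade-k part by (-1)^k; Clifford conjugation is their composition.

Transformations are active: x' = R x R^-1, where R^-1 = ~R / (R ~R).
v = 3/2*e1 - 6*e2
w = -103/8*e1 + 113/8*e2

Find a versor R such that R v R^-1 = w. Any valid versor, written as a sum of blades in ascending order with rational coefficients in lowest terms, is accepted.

Sketch: the shared square -135/4 makes R = v + w = -91/8*e1 + 65/8*e2 the natural versor; its sandwich fixes that direction, negates (v - w)/2, and sends v to w.
Answer: -91/8*e1 + 65/8*e2


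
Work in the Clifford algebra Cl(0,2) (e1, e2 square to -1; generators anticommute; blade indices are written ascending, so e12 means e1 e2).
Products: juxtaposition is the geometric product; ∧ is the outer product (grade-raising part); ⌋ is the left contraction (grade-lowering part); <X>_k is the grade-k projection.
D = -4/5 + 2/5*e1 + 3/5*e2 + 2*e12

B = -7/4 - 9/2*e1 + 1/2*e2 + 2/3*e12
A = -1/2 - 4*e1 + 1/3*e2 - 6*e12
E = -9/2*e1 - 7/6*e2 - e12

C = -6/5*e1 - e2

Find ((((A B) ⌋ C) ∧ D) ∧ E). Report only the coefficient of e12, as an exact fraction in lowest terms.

step 1: -319/24 + 449/36*e1 + 173/6*e2 + 29/3*e12
step 2: 219/5 + 319/20*e1 + 319/24*e2
step 3: -876/25 + 119/25*e1 + 2347/150*e2 + 6889/75*e12
step 4: 3942/25*e1 + 1022/25*e2 + 29969/300*e12
Answer: 29969/300


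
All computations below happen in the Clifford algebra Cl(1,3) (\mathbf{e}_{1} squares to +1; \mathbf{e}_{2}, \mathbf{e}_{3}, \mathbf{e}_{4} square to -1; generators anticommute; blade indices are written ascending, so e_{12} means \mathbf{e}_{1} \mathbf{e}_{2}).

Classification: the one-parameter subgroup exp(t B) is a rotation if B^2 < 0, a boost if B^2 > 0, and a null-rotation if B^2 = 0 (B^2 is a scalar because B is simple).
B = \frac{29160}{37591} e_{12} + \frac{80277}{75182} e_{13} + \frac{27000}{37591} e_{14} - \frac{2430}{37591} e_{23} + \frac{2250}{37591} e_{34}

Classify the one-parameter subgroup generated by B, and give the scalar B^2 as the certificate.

B^2 term by term: the squares give (\frac{29160}{37591})^2*(e_{12})^2 + (\frac{80277}{75182})^2*(e_{13})^2 + (\frac{27000}{37591})^2*(e_{14})^2 + (-\frac{2430}{37591})^2*(e_{23})^2 + (\frac{2250}{37591})^2*(e_{34})^2 = \frac{850305600}{1413083281}*(+1) + \frac{6444396729}{5652333124}*(+1) + \frac{729000000}{1413083281}*(+1) + \frac{5904900}{1413083281}*(-1) + \frac{5062500}{1413083281}*(-1) = \frac{9}{4} (each basis 2-blade squares to minus the product of its generators' squares); cross terms between blades sharing an index anticommute and cancel; the commuting (index-disjoint) pairs give grade-4 terms 2*c*c'*(blade product), which cancel blade by blade — e_{1234}: \frac{131220000}{1413083281} - \frac{131220000}{1413083281} = 0 — confirming B is simple. So B^2 = \frac{9}{4}.
Answer: boost, certificate B^2 = \frac{9}{4}. The invariant at work: B^2 = \frac{9}{4} is unchanged by conjugation, hence its sign classifies the subgroup whatever basis B is written in.


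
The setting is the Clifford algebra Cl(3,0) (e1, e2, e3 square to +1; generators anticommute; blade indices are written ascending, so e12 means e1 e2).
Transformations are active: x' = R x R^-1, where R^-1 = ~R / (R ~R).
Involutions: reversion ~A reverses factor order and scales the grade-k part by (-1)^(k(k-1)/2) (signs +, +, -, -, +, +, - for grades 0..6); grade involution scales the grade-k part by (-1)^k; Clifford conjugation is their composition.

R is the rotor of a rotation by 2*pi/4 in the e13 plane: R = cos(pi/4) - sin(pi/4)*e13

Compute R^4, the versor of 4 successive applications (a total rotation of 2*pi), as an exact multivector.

Half-angle bookkeeping: 4 applications in e13 add up to rotor phase 4*pi/4 = pi, so R^4 = cos(pi) - sin(pi)*e13.
cos(pi) = -1 and sin(pi) = 0, so R^4 = -1. The total rotation 2*pi is 1 full turn, so every vector returns to itself, yet the rotor is -1, on the OTHER sheet of the double cover (an odd number of 2*pi turns).
Answer: -1


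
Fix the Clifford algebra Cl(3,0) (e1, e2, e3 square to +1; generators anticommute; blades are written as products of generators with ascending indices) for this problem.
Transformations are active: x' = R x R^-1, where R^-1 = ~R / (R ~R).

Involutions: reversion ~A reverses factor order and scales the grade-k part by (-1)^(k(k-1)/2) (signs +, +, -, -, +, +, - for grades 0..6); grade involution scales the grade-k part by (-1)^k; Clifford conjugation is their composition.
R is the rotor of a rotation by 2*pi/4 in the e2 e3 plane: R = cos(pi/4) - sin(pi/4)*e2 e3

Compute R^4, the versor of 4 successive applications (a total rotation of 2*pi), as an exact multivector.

Rotor phase runs at HALF the rotation angle; powers of one rotor simply add phase, so after 4 steps in e2 e3 the phase is 4*pi/4 = pi and R^4 = cos(pi) - sin(pi)*e2 e3.
cos(pi) = -1 and sin(pi) = 0, so R^4 = -1. The total rotation 2*pi is 1 full turn, so every vector returns to itself, yet the rotor is -1, on the OTHER sheet of the double cover (an odd number of 2*pi turns).
Answer: -1


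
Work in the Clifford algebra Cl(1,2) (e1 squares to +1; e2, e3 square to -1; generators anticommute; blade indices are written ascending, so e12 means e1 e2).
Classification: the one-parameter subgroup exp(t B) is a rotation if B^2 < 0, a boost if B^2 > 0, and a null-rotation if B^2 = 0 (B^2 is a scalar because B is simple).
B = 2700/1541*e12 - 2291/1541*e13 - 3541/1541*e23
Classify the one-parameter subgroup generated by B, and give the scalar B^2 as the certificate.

B^2 term by term: the squares give (2700/1541)^2*(e12)^2 + (-2291/1541)^2*(e13)^2 + (-3541/1541)^2*(e23)^2 = 7290000/2374681*(+1) + 5248681/2374681*(+1) + 12538681/2374681*(-1) = 0 (each basis 2-blade squares to minus the product of its generators' squares); cross terms between blades sharing an index anticommute and cancel. So B^2 = 0.
Answer: null-rotation, certificate B^2 = 0. B^2 = 0 is basis-independent, so its sign is the whole story.


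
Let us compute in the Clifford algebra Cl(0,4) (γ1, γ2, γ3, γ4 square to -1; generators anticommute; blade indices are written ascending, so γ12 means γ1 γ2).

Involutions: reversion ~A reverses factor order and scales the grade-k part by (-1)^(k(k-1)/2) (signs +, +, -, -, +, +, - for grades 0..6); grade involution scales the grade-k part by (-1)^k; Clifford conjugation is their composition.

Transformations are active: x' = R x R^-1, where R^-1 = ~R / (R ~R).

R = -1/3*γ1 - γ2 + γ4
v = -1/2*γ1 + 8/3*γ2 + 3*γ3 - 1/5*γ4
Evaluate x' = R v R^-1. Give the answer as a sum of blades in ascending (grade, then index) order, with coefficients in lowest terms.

~R = -1/3*γ1 - γ2 + γ4, and R ~R = -19/9, so R^-1 = ~R / (-19/9).
R v = 27/10 - 25/18*γ12 - γ13 + 17/30*γ14 - 3*γ23 - 37/15*γ24 - 3*γ34
Answer: 257/190*γ1 - 31/285*γ2 - 3*γ3 - 224/95*γ4


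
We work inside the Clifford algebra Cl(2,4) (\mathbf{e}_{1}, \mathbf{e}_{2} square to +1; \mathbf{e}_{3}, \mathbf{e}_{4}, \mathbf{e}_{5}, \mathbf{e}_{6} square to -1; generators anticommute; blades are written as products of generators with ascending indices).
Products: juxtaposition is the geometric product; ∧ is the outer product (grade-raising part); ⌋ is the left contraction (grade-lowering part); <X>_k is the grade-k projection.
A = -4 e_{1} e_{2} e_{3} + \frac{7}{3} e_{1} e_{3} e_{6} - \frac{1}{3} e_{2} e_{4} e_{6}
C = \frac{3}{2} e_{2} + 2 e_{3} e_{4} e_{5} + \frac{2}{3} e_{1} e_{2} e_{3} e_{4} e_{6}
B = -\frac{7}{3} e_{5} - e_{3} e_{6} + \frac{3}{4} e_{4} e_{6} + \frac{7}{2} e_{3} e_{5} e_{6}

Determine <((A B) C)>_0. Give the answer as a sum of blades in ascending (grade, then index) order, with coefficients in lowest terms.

step 1: \frac{7}{3} e_{1} + \frac{1}{4} e_{2} + \frac{49}{6} e_{1} e_{5} - 4 e_{1} e_{2} e_{6} + \frac{7}{4} e_{1} e_{3} e_{4} - \frac{1}{3} e_{2} e_{3} e_{4} + \frac{28}{3} e_{1} e_{2} e_{3} e_{5} + 14 e_{1} e_{2} e_{5} e_{6} + \frac{49}{9} e_{1} e_{3} e_{5} e_{6} - \frac{7}{6} e_{2} e_{3} e_{4} e_{5} - \frac{7}{9} e_{2} e_{4} e_{5} e_{6} - 3 e_{1} e_{2} e_{3} e_{4} e_{6}
step 2: \frac{19}{8} - \frac{7}{3} e_{2} + \frac{7}{2} e_{1} e_{2} - \frac{7}{2} e_{1} e_{5} + \frac{52}{9} e_{1} e_{6} + \frac{2}{3} e_{2} e_{5} - \frac{7}{6} e_{2} e_{6} - \frac{19}{6} e_{3} e_{4} + \frac{56}{3} e_{1} e_{2} e_{4} - \frac{49}{4} e_{1} e_{2} e_{5} - \frac{49}{3} e_{1} e_{3} e_{4} + \frac{364}{27} e_{1} e_{3} e_{5} - \frac{98}{9} e_{1} e_{4} e_{6} + \frac{182}{9} e_{1} e_{5} e_{6} - \frac{14}{9} e_{2} e_{3} e_{6} + \frac{98}{27} e_{2} e_{4} e_{5} + \frac{133}{12} e_{3} e_{4} e_{5} + \frac{133}{18} e_{4} e_{5} e_{6} + \frac{21}{8} e_{1} e_{2} e_{3} e_{4} - 6 e_{1} e_{2} e_{5} e_{6} + \frac{14}{3} e_{1} e_{3} e_{4} e_{5} + \frac{13}{3} e_{1} e_{3} e_{4} e_{6} + \frac{1}{2} e_{2} e_{3} e_{4} e_{5} + \frac{14}{9} e_{2} e_{3} e_{4} e_{6} + 28 e_{1} e_{2} e_{3} e_{4} e_{6} - \frac{49}{6} e_{1} e_{2} e_{3} e_{5} e_{6} + \frac{49}{9} e_{2} e_{3} e_{4} e_{5} e_{6} + 8 e_{1} e_{2} e_{3} e_{4} e_{5} e_{6}
step 3: \frac{19}{8}
Answer: \frac{19}{8}


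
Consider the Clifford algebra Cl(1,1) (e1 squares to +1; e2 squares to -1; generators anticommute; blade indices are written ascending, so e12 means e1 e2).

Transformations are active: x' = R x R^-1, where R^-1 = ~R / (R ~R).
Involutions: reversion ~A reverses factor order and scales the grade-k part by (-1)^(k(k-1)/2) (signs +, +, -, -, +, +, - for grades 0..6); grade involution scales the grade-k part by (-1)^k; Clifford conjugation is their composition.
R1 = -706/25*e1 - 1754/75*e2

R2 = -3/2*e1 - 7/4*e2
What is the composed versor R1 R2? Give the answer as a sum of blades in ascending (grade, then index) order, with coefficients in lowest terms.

Distribute over the terms of R1 (each basis-blade product reordered to ascending indices, repeated generators contracted through their squares):
(-706/25*e1) R2 = 1059/25 + 2471/50*e12
(-1754/75*e2) R2 = -6139/150 - 877/25*e12
Summing the partial products and collecting blades:
Answer: 43/30 + 717/50*e12


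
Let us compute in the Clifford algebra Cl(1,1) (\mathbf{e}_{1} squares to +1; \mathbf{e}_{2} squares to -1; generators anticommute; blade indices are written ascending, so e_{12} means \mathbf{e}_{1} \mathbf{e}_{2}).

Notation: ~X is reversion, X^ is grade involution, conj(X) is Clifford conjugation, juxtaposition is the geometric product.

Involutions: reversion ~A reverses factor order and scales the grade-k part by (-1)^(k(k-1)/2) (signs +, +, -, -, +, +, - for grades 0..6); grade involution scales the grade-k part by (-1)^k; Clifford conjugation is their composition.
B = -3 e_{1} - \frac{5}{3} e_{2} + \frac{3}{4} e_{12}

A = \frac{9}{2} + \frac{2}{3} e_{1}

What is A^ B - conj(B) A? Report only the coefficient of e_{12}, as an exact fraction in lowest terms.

first term: 2 - \frac{27}{2} e_{1} - 8 e_{2} + \frac{323}{72} e_{12}
second term: 2 + \frac{27}{2} e_{1} + 8 e_{2} - \frac{323}{72} e_{12}
Answer: \frac{323}{36}


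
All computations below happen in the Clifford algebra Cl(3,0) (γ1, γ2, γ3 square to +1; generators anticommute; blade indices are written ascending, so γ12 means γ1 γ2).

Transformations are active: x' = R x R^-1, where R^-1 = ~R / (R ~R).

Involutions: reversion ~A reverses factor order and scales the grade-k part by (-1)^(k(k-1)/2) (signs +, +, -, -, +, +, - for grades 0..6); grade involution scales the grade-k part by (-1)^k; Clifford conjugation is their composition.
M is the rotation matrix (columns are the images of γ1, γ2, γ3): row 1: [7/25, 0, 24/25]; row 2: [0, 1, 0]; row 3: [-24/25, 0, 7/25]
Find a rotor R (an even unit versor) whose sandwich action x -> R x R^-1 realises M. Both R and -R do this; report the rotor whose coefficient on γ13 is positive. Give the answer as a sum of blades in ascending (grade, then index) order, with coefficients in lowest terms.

Method: write R = a + b12*γ12 + b13*γ13 + b23*γ23 with a^2 + b12^2 + b13^2 + b23^2 = 1 (so R^-1 = ~R). Expanding the columns R e_j ~R gives tr M = 4a^2 - 1 and, from the antisymmetric part, M21 - M12 = -4a*b12, M13 - M31 = 4a*b13, M32 - M23 = -4a*b23.
Here tr M = 39/25, so a^2 = (1 + tr M)/4 = 16/25 and a = ±4/5. Taking a = 4/5: M21 - M12 = 0, M13 - M31 = 48/25, M32 - M23 = 0, giving b12 = 0, b13 = 3/5, b23 = 0, i.e. R = 4/5 + 3/5*γ13.
Its γ13 coefficient is already positive.
Answer: 4/5 + 3/5*γ13. Why the constraint matters: R and -R act identically through the sandwich — M has trace 39/25 either way — so only the sign condition on γ13 picks one of the two preimages.


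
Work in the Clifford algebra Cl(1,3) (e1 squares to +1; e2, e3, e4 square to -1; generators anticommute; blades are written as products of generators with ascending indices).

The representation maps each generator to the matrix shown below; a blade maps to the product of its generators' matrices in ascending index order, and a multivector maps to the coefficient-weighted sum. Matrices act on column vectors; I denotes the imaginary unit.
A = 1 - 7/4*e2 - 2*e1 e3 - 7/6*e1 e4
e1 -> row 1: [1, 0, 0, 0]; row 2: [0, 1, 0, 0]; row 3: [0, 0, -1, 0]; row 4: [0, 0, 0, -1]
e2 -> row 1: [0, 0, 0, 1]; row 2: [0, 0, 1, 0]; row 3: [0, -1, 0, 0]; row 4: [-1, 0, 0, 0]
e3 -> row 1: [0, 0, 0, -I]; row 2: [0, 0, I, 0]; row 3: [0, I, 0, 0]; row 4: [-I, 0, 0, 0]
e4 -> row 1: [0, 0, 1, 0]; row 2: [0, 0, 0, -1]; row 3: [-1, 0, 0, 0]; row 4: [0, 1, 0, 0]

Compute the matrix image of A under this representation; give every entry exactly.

Bivector images (products of the table entries): rho(e1 e3) = rho(e1)rho(e3) = row 1: [0, 0, 0, -I]; row 2: [0, 0, I, 0]; row 3: [0, -I, 0, 0]; row 4: [I, 0, 0, 0]; rho(e1 e4) = rho(e1)rho(e4) = row 1: [0, 0, 1, 0]; row 2: [0, 0, 0, -1]; row 3: [1, 0, 0, 0]; row 4: [0, -1, 0, 0].
M = (1)*1 + (-7/4)*rho(e2) + (-2)*rho(e1 e3) + (-7/6)*rho(e1 e4), summed entrywise (1 is the identity matrix):
Answer: row 1: [1, 0, -7/6, -7/4 + 2*I]; row 2: [0, 1, -7/4 - 2*I, 7/6]; row 3: [-7/6, 7/4 + 2*I, 1, 0]; row 4: [7/4 - 2*I, 7/6, 0, 1]


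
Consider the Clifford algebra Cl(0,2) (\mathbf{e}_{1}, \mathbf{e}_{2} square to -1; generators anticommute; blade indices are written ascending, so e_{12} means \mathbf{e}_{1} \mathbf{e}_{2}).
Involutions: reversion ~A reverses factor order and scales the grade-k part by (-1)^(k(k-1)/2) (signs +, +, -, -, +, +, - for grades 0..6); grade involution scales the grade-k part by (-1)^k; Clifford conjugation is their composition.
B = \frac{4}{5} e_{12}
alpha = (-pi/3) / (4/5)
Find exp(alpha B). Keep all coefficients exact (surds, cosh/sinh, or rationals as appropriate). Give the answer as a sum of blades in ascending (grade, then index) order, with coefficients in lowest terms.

B^2 = (\frac{4}{5})^2*(e_{12})^2 = \frac{16}{25}*(-1) = -\frac{16}{25} (a basis 2-blade squares to minus the product of its generators' squares).
B^2 = -\frac{16}{25} — B^2 < 0, so the exponential closes trigonometrically: l = \frac{4}{5}, alpha*l = - \frac{\pi}{3}, so exp(alpha B) = cos(- \frac{\pi}{3}) + (sin(- \frac{\pi}{3})/(\frac{4}{5}))*B = \frac{1}{2} + (- \frac{5 \sqrt{3}}{8})*B.
Answer: \frac{1}{2} - \frac{\sqrt{3}}{2} e_{12}


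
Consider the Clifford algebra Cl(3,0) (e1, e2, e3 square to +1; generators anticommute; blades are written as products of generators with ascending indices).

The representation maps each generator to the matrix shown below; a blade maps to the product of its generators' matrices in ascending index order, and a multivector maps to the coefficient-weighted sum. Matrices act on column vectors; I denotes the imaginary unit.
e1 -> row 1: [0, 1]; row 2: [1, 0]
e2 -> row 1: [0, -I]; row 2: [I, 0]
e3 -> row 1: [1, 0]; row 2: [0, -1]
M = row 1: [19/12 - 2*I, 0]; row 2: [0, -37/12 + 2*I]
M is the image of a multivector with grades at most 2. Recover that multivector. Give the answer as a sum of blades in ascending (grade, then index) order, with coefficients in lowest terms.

Method: 1, rho(e1), rho(e2), rho(e3) form a trace-orthogonal basis of the 2x2 complex matrices (tr(X Y) = 2 if X = Y, else 0), so M = m0*1 + m1*rho(e1) + m2*rho(e2) + m3*rho(e3) with m0 = tr(M)/2 = -3/4, m1 = tr(M rho(e1))/2 = 0, m2 = tr(M rho(e2))/2 = 0, m3 = tr(M rho(e3))/2 = 7/3 - 2*I.
Multiplying table entries, the bivector images are rho(e1 e2) = I*rho(e3), rho(e1 e3) = -I*rho(e2), rho(e2 e3) = I*rho(e1); with real blade coefficients the real parts of m0..m3 are the coefficients of 1, e1, e2, e3 and the imaginary parts give the bivectors (e2 e3: Im m1, e1 e3: -Im m2, e1 e2: Im m3).
Answer: -3/4 + 7/3*e3 - 2*e1 e2


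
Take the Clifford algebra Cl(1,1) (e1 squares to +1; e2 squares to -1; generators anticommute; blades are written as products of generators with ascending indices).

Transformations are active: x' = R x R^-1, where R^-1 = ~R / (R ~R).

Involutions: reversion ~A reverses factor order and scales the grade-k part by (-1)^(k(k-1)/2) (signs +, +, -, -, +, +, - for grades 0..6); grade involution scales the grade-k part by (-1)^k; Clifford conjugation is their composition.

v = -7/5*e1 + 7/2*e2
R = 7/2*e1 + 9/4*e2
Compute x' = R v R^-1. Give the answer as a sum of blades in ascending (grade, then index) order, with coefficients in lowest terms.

~R = 7/2*e1 + 9/4*e2, and R ~R = 115/16, so R^-1 = ~R / (115/16).
R v = -511/40 + 77/5*e1 e2
Answer: -6349/575*e1 - 13223/1150*e2


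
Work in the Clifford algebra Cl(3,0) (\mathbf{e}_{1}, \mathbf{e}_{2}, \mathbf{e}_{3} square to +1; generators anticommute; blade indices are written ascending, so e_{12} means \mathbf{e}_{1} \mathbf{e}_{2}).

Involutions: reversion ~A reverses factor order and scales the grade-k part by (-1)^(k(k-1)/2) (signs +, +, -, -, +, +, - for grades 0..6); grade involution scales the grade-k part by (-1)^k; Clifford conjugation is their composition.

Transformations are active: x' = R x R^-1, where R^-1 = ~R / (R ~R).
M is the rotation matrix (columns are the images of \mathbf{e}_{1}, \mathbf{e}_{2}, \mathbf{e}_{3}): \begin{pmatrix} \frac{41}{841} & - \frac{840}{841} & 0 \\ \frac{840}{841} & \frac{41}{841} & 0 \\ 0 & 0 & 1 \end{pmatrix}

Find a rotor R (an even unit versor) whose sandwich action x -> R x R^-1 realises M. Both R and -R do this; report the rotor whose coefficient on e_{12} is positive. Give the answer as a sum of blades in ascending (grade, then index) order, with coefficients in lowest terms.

Method: write R = a + b12*e_{12} + b13*e_{13} + b23*e_{23} with a^2 + b12^2 + b13^2 + b23^2 = 1 (so R^-1 = ~R). Expanding the columns R e_j ~R gives tr M = 4a^2 - 1 and, from the antisymmetric part, M21 - M12 = -4a*b12, M13 - M31 = 4a*b13, M32 - M23 = -4a*b23.
Here tr M = \frac{923}{841}, so a^2 = (1 + tr M)/4 = \frac{441}{841} and a = ±\frac{21}{29}. Taking a = \frac{21}{29}: M21 - M12 = \frac{1680}{841}, M13 - M31 = 0, M32 - M23 = 0, giving b12 = -\frac{20}{29}, b13 = 0, b23 = 0, i.e. R = \frac{21}{29} - \frac{20}{29} e_{12}.
Its e_{12} coefficient is negative, so report the other preimage -R.
Answer: -\frac{21}{29} + \frac{20}{29} e_{12}. Uniqueness: Spin(3) -> SO(3) maps R and -R to the same rotation of trace \frac{923}{841}; fixing the sign of the e_{12} coefficient removes the ambiguity.


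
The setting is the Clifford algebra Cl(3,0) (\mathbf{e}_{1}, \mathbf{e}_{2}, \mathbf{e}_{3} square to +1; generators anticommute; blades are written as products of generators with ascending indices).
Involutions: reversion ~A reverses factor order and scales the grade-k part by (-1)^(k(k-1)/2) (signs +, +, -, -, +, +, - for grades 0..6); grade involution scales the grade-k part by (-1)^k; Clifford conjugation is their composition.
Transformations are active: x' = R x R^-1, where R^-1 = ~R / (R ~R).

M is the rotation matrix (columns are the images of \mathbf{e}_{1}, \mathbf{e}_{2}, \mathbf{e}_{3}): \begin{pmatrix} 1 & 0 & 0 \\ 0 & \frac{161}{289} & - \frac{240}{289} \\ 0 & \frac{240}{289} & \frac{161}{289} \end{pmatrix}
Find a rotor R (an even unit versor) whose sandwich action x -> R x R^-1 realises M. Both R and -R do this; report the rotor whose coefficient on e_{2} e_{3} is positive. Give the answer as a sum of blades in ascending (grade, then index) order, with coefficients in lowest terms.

Method: write R = a + b12*e_{1} e_{2} + b13*e_{1} e_{3} + b23*e_{2} e_{3} with a^2 + b12^2 + b13^2 + b23^2 = 1 (so R^-1 = ~R). Expanding the columns R e_j ~R gives tr M = 4a^2 - 1 and, from the antisymmetric part, M21 - M12 = -4a*b12, M13 - M31 = 4a*b13, M32 - M23 = -4a*b23.
Here tr M = \frac{611}{289}, so a^2 = (1 + tr M)/4 = \frac{225}{289} and a = ±\frac{15}{17}. Taking a = \frac{15}{17}: M21 - M12 = 0, M13 - M31 = 0, M32 - M23 = \frac{480}{289}, giving b12 = 0, b13 = 0, b23 = -\frac{8}{17}, i.e. R = \frac{15}{17} - \frac{8}{17} e_{2} e_{3}.
Its e_{2} e_{3} coefficient is negative, so report the other preimage -R.
Answer: -\frac{15}{17} + \frac{8}{17} e_{2} e_{3}. Key observation: the double cover Spin(3) -> SO(3) sends R and -R to the same matrix (trace \frac{611}{289} here), so the stated sign of the e_{2} e_{3} coefficient is what selects one sheet.


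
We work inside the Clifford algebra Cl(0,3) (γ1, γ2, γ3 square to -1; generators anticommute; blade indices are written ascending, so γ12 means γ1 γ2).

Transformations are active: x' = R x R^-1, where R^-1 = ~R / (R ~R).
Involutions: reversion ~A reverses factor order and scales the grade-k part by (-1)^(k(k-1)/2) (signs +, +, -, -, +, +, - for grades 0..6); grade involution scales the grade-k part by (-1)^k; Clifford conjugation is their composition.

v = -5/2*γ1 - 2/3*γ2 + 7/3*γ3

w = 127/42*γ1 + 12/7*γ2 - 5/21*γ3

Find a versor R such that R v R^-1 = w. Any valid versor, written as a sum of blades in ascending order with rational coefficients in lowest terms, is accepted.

Why this works: both vectors square to -437/36, so q(v) = q(w) and R = v + w = 11/21*γ1 + 22/21*γ2 + 44/21*γ3 carries v to w — its own direction survives, the complement (v - w)/2 flips.
Answer: 11/21*γ1 + 22/21*γ2 + 44/21*γ3


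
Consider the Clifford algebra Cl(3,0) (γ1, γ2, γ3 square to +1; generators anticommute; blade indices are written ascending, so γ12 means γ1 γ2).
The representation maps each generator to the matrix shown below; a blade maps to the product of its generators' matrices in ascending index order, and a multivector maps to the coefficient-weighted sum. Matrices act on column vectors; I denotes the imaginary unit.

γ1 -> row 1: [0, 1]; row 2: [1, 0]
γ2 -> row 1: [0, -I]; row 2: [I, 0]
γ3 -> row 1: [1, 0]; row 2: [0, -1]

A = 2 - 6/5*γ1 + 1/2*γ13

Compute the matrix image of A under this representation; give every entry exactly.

Bivector images (products of the table entries): rho(γ13) = rho(γ1)rho(γ3) = row 1: [0, -1]; row 2: [1, 0].
M = (2)*1 + (-6/5)*rho(γ1) + (1/2)*rho(γ13), summed entrywise (1 is the identity matrix):
Answer: row 1: [2, -17/10]; row 2: [-7/10, 2]


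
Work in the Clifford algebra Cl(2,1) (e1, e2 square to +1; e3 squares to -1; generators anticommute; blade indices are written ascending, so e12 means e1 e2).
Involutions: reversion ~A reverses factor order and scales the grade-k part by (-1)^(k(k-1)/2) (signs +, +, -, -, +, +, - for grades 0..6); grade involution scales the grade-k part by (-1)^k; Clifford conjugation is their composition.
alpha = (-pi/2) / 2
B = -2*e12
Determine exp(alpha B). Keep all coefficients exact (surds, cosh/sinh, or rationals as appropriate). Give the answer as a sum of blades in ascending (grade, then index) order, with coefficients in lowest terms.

B^2 = (-2)^2*(e12)^2 = 4*(-1) = -4 (a basis 2-blade squares to minus the product of its generators' squares).
B^2 = -4 — a negative square means the series sums to a rotation: l = 2, alpha*l = -pi/2, so exp(alpha B) = cos(-pi/2) + (sin(-pi/2)/2)*B = 0 + (-1/2)*B.
Answer: e12


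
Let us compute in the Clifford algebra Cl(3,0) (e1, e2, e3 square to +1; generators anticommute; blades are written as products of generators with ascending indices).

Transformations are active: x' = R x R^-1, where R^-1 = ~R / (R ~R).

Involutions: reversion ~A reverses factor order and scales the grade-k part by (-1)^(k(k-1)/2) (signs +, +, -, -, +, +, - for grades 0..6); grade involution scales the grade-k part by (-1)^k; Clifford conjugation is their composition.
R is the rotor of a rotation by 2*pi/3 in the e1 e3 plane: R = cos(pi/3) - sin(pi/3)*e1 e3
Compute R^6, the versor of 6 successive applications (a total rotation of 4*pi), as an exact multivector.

Rotor phase runs at HALF the rotation angle; powers of one rotor simply add phase, so after 6 steps in e1 e3 the phase is 6*pi/3 = 2*pi and R^6 = cos(2*pi) - sin(2*pi)*e1 e3.
cos(2*pi) = 1 and sin(2*pi) = 0, so R^6 = 1. The total rotation 4*pi is 2 full turns, so every vector returns to itself, yet the rotor is +1, back on the identity sheet (an even number of 2*pi turns).
Answer: 1
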